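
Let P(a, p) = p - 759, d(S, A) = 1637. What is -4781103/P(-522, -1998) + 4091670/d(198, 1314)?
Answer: 6369133267/1504403 ≈ 4233.7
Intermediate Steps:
P(a, p) = -759 + p
-4781103/P(-522, -1998) + 4091670/d(198, 1314) = -4781103/(-759 - 1998) + 4091670/1637 = -4781103/(-2757) + 4091670*(1/1637) = -4781103*(-1/2757) + 4091670/1637 = 1593701/919 + 4091670/1637 = 6369133267/1504403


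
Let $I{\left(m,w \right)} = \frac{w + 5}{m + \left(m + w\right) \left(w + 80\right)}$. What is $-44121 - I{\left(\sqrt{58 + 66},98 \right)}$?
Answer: $- \frac{3312605702756}{75080013} + \frac{18437 \sqrt{31}}{150160026} \approx -44121.0$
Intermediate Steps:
$I{\left(m,w \right)} = \frac{5 + w}{m + \left(80 + w\right) \left(m + w\right)}$ ($I{\left(m,w \right)} = \frac{5 + w}{m + \left(m + w\right) \left(80 + w\right)} = \frac{5 + w}{m + \left(80 + w\right) \left(m + w\right)}$)
$-44121 - I{\left(\sqrt{58 + 66},98 \right)} = -44121 - \frac{5 + 98}{98^{2} + 80 \cdot 98 + 81 \sqrt{58 + 66} + \sqrt{58 + 66} \cdot 98} = -44121 - \frac{1}{9604 + 7840 + 81 \sqrt{124} + \sqrt{124} \cdot 98} \cdot 103 = -44121 - \frac{1}{9604 + 7840 + 81 \cdot 2 \sqrt{31} + 2 \sqrt{31} \cdot 98} \cdot 103 = -44121 - \frac{1}{9604 + 7840 + 162 \sqrt{31} + 196 \sqrt{31}} \cdot 103 = -44121 - \frac{1}{17444 + 358 \sqrt{31}} \cdot 103 = -44121 - \frac{103}{17444 + 358 \sqrt{31}}$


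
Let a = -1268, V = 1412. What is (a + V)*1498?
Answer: 215712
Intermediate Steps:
(a + V)*1498 = (-1268 + 1412)*1498 = 144*1498 = 215712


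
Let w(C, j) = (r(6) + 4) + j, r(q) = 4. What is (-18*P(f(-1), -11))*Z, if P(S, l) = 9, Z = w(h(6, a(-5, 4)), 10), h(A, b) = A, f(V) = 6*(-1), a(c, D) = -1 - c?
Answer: -2916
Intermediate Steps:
f(V) = -6
w(C, j) = 8 + j (w(C, j) = (4 + 4) + j = 8 + j)
Z = 18 (Z = 8 + 10 = 18)
(-18*P(f(-1), -11))*Z = -18*9*18 = -162*18 = -2916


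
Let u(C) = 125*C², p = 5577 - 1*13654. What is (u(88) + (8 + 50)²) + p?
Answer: 963287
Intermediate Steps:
p = -8077 (p = 5577 - 13654 = -8077)
(u(88) + (8 + 50)²) + p = (125*88² + (8 + 50)²) - 8077 = (125*7744 + 58²) - 8077 = (968000 + 3364) - 8077 = 971364 - 8077 = 963287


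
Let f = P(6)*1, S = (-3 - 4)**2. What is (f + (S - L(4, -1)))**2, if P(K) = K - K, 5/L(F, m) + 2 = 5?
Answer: 20164/9 ≈ 2240.4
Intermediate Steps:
L(F, m) = 5/3 (L(F, m) = 5/(-2 + 5) = 5/3)
S = 49 (S = (-7)**2 = 49)
P(K) = 0
f = 0 (f = 0*1 = 0)
(f + (S - L(4, -1)))**2 = (0 + (49 - 1*5/3))**2 = (0 + (49 - 5/3))**2 = (0 + 142/3)**2 = (142/3)**2 = 20164/9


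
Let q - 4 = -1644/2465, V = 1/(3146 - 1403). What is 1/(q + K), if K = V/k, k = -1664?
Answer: 7149367680/23829289567 ≈ 0.30002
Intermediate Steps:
V = 1/1743 ≈ 0.00057372
K = -1/2900352 (K = (1/1743)/(-1664) = (1/1743)*(-1/1664) = -1/2900352 ≈ -3.4479e-7)
q = 8216/2465 (q = 4 - 1644/2465 = 8216/2465 ≈ 3.3331)
1/(q + K) = 1/(8216/2465 - 1/2900352) = 1/(23829289567/7149367680) = 7149367680/23829289567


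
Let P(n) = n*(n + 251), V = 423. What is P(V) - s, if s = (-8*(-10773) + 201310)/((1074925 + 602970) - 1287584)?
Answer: 111278159228/390311 ≈ 2.8510e+5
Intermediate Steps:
P(n) = n*(251 + n)
s = 287494/390311 (s = (86184 + 201310)/(1677895 - 1287584) = 287494/390311 ≈ 0.73658)
P(V) - s = 423*(251 + 423) - 1*287494/390311 = 423*674 - 287494/390311 = 285102 - 287494/390311 = 111278159228/390311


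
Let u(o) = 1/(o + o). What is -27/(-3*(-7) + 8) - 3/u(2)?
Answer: -375/29 ≈ -12.931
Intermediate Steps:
u(o) = 1/(2*o)
-27/(-3*(-7) + 8) - 3/u(2) = -27/(-3*(-7) + 8) - 3/((1/2)/2) = -27/(21 + 8) - 3/((1/2)*(1/2)) = -27/29 - 3/1/4 = -27*1/29 - 3*4 = -27/29 - 12 = -375/29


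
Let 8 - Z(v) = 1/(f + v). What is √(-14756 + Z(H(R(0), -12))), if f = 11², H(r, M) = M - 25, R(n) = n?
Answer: I*√26015493/42 ≈ 121.44*I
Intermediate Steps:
H(r, M) = -25 + M
f = 121
Z(v) = 8 - 1/(121 + v)
√(-14756 + Z(H(R(0), -12))) = √(-14756 + (967 + 8*(-25 - 12))/(121 + (-25 - 12))) = √(-14756 + (967 + 8*(-37))/(121 - 37)) = √(-14756 + (967 - 296)/84) = √(-14756 + (1/84)*671) = √(-14756 + 671/84) = √(-1238833/84) = I*√26015493/42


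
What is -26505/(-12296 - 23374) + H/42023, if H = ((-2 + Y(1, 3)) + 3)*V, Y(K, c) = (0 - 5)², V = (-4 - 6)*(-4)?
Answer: 76727761/99930694 ≈ 0.76781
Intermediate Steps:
V = 40 (V = -10*(-4) = 40)
Y(K, c) = 25 (Y(K, c) = (-5)² = 25)
H = 1040 (H = ((-2 + 25) + 3)*40 = (23 + 3)*40 = 26*40 = 1040)
-26505/(-12296 - 23374) + H/42023 = -26505/(-12296 - 23374) + 1040/42023 = -26505/(-35670) + 1040*(1/42023) = -26505*(-1/35670) + 1040/42023 = 1767/2378 + 1040/42023 = 76727761/99930694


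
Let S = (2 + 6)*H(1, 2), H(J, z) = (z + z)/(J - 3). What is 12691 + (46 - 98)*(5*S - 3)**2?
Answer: -345537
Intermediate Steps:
H(J, z) = 2*z/(-3 + J) (H(J, z) = (2*z)/(-3 + J) = 2*z/(-3 + J))
S = -16 (S = (2 + 6)*(2*2/(-3 + 1)) = 8*(2*2/(-2)) = 8*(2*2*(-1/2)) = 8*(-2) = -16)
12691 + (46 - 98)*(5*S - 3)**2 = 12691 + (46 - 98)*(5*(-16) - 3)**2 = 12691 - 52*(-80 - 3)**2 = 12691 - 52*(-83)**2 = 12691 - 52*6889 = 12691 - 358228 = -345537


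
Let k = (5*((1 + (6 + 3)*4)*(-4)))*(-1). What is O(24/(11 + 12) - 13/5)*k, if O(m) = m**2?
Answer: 4742068/2645 ≈ 1792.8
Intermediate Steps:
k = 740 (k = (5*((1 + 9*4)*(-4)))*(-1) = (5*((1 + 36)*(-4)))*(-1) = (5*(37*(-4)))*(-1) = (5*(-148))*(-1) = -740*(-1) = 740)
O(24/(11 + 12) - 13/5)*k = (24/(11 + 12) - 13/5)**2*740 = (24/23 - 13*1/5)**2*740 = (24*(1/23) - 13/5)**2*740 = (24/23 - 13/5)**2*740 = (-179/115)**2*740 = (32041/13225)*740 = 4742068/2645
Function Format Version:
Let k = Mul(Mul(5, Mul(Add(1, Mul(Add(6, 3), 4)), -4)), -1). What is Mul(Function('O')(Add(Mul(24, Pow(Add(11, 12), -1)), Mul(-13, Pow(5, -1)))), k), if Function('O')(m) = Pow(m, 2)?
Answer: Rational(4742068, 2645) ≈ 1792.8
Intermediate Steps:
k = 740 (k = Mul(Mul(5, Mul(Add(1, Mul(9, 4)), -4)), -1) = Mul(Mul(5, Mul(Add(1, 36), -4)), -1) = Mul(Mul(5, Mul(37, -4)), -1) = Mul(Mul(5, -148), -1) = Mul(-740, -1) = 740)
Mul(Function('O')(Add(Mul(24, Pow(Add(11, 12), -1)), Mul(-13, Pow(5, -1)))), k) = Mul(Pow(Add(Mul(24, Pow(Add(11, 12), -1)), Mul(-13, Pow(5, -1))), 2), 740) = Mul(Pow(Add(Mul(24, Pow(23, -1)), Mul(-13, Rational(1, 5))), 2), 740) = Mul(Pow(Add(Mul(24, Rational(1, 23)), Rational(-13, 5)), 2), 740) = Mul(Pow(Add(Rational(24, 23), Rational(-13, 5)), 2), 740) = Mul(Pow(Rational(-179, 115), 2), 740) = Mul(Rational(32041, 13225), 740) = Rational(4742068, 2645)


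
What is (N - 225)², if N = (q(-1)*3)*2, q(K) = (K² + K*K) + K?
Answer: 47961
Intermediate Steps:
q(K) = K + 2*K² (q(K) = (K² + K²) + K = 2*K² + K = K + 2*K²)
N = 6 (N = (-(1 + 2*(-1))*3)*2 = (-(1 - 2)*3)*2 = (-1*(-1)*3)*2 = (1*3)*2 = 3*2 = 6)
(N - 225)² = (6 - 225)² = (-219)² = 47961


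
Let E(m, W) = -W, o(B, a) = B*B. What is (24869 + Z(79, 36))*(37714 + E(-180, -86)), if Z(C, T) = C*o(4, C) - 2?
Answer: 987751800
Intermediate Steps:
o(B, a) = B**2
Z(C, T) = -2 + 16*C (Z(C, T) = C*4**2 - 2 = C*16 - 2 = 16*C - 2 = -2 + 16*C)
(24869 + Z(79, 36))*(37714 + E(-180, -86)) = (24869 + (-2 + 16*79))*(37714 - 1*(-86)) = (24869 + (-2 + 1264))*(37714 + 86) = (24869 + 1262)*37800 = 26131*37800 = 987751800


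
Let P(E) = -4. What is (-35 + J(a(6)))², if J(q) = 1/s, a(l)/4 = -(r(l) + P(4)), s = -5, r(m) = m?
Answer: 30976/25 ≈ 1239.0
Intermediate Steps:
a(l) = 16 - 4*l (a(l) = 4*(-(l - 4)) = 4*(-(-4 + l)) = 4*(4 - l) = 16 - 4*l)
J(q) = -⅕ (J(q) = 1/(-5) = 1*(-⅕) = -⅕)
(-35 + J(a(6)))² = (-35 - ⅕)² = (-176/5)² = 30976/25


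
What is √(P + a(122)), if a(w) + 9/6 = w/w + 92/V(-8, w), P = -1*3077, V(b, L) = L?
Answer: 3*I*√5088254/122 ≈ 55.468*I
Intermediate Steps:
P = -3077
a(w) = -½ + 92/w (a(w) = -3/2 + (w/w + 92/w) = -3/2 + (1 + 92/w) = -½ + 92/w)
√(P + a(122)) = √(-3077 + (½)*(184 - 1*122)/122) = √(-3077 + (½)*(1/122)*(184 - 122)) = √(-3077 + (½)*(1/122)*62) = √(-3077 + 31/122) = √(-375363/122) = 3*I*√5088254/122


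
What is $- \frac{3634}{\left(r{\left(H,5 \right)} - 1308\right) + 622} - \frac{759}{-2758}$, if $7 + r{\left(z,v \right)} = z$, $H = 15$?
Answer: $\frac{5268587}{934962} \approx 5.6351$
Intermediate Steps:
$r{\left(z,v \right)} = -7 + z$
$- \frac{3634}{\left(r{\left(H,5 \right)} - 1308\right) + 622} - \frac{759}{-2758} = - \frac{3634}{\left(\left(-7 + 15\right) - 1308\right) + 622} - \frac{759}{-2758} = - \frac{3634}{\left(8 - 1308\right) + 622} - - \frac{759}{2758} = - \frac{3634}{-1300 + 622} + \frac{759}{2758} = - \frac{3634}{-678} + \frac{759}{2758} = \left(-3634\right) \left(- \frac{1}{678}\right) + \frac{759}{2758} = \frac{1817}{339} + \frac{759}{2758} = \frac{5268587}{934962}$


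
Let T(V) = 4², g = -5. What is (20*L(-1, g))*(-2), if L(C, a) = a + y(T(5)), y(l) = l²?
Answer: -10040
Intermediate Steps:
T(V) = 16
L(C, a) = 256 + a (L(C, a) = a + 16² = a + 256 = 256 + a)
(20*L(-1, g))*(-2) = (20*(256 - 5))*(-2) = (20*251)*(-2) = 5020*(-2) = -10040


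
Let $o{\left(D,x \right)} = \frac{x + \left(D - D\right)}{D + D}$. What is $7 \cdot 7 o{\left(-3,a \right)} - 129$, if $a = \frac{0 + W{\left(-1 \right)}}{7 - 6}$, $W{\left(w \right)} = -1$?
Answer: $- \frac{725}{6} \approx -120.83$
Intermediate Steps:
$a = -1$ ($a = \frac{0 - 1}{7 - 6} = - 1^{-1} = \left(-1\right) 1 = -1$)
$o{\left(D,x \right)} = \frac{x}{2 D}$ ($o{\left(D,x \right)} = \frac{x + 0}{2 D} = x \frac{1}{2 D} = \frac{x}{2 D}$)
$7 \cdot 7 o{\left(-3,a \right)} - 129 = 7 \cdot 7 \cdot \frac{1}{2} \left(-1\right) \frac{1}{-3} - 129 = 49 \cdot \frac{1}{2} \left(-1\right) \left(- \frac{1}{3}\right) - 129 = 49 \cdot \frac{1}{6} - 129 = \frac{49}{6} - 129 = - \frac{725}{6}$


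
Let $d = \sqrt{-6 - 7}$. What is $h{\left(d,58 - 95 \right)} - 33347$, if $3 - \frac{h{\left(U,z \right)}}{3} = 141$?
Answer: $-33761$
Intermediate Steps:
$d = i \sqrt{13}$ ($d = \sqrt{-13} = i \sqrt{13} \approx 3.6056 i$)
$h{\left(U,z \right)} = -414$ ($h{\left(U,z \right)} = 9 - 423 = -414$)
$h{\left(d,58 - 95 \right)} - 33347 = -414 - 33347 = -33761$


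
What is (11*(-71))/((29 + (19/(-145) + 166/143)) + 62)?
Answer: -16194035/1908238 ≈ -8.4864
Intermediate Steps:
(11*(-71))/((29 + (19/(-145) + 166/143)) + 62) = -781/((29 + (19*(-1/145) + 166*(1/143))) + 62) = -781/((29 + (-19/145 + 166/143)) + 62) = -781/((29 + 21353/20735) + 62) = -781/(622668/20735 + 62) = -781/1908238/20735 = -781*20735/1908238 = -16194035/1908238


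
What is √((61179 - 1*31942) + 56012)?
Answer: √85249 ≈ 291.97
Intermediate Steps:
√((61179 - 1*31942) + 56012) = √((61179 - 31942) + 56012) = √(29237 + 56012) = √85249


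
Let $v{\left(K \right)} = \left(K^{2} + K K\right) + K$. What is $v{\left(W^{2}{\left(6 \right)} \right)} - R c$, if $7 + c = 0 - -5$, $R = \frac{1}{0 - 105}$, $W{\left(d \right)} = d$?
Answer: $\frac{275938}{105} \approx 2628.0$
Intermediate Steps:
$R = - \frac{1}{105}$ ($R = \frac{1}{-105} = - \frac{1}{105} \approx -0.0095238$)
$c = -2$ ($c = -7 + \left(0 - -5\right) = -7 + \left(0 + 5\right) = -7 + 5 = -2$)
$v{\left(K \right)} = K + 2 K^{2}$ ($v{\left(K \right)} = \left(K^{2} + K^{2}\right) + K = 2 K^{2} + K = K + 2 K^{2}$)
$v{\left(W^{2}{\left(6 \right)} \right)} - R c = 6^{2} \left(1 + 2 \cdot 6^{2}\right) - \left(- \frac{1}{105}\right) \left(-2\right) = 36 \left(1 + 2 \cdot 36\right) - \frac{2}{105} = 36 \left(1 + 72\right) - \frac{2}{105} = 36 \cdot 73 - \frac{2}{105} = 2628 - \frac{2}{105} = \frac{275938}{105}$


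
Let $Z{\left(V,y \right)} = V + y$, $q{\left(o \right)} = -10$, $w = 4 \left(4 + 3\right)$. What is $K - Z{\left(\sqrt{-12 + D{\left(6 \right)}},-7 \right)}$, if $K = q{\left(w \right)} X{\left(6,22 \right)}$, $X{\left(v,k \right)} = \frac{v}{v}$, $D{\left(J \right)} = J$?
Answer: $-3 - i \sqrt{6} \approx -3.0 - 2.4495 i$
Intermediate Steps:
$X{\left(v,k \right)} = 1$
$w = 28$ ($w = 4 \cdot 7 = 28$)
$K = -10$ ($K = \left(-10\right) 1 = -10$)
$K - Z{\left(\sqrt{-12 + D{\left(6 \right)}},-7 \right)} = -10 - \left(\sqrt{-12 + 6} - 7\right) = -10 - \left(\sqrt{-6} - 7\right) = -10 - \left(i \sqrt{6} - 7\right) = -10 - \left(-7 + i \sqrt{6}\right) = -10 + \left(7 - i \sqrt{6}\right) = -3 - i \sqrt{6}$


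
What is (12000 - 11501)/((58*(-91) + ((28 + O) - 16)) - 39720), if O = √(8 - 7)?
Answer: -499/44985 ≈ -0.011093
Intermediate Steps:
O = 1 (O = √1 = 1)
(12000 - 11501)/((58*(-91) + ((28 + O) - 16)) - 39720) = (12000 - 11501)/((58*(-91) + ((28 + 1) - 16)) - 39720) = 499/((-5278 + (29 - 16)) - 39720) = 499/((-5278 + 13) - 39720) = 499/(-5265 - 39720) = 499/(-44985) = 499*(-1/44985) = -499/44985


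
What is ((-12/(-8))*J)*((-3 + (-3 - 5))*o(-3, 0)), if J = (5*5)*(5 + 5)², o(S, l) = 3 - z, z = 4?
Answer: 41250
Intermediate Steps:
o(S, l) = -1 (o(S, l) = 3 - 1*4 = 3 - 4 = -1)
J = 2500 (J = 25*10² = 25*100 = 2500)
((-12/(-8))*J)*((-3 + (-3 - 5))*o(-3, 0)) = (-12/(-8)*2500)*((-3 + (-3 - 5))*(-1)) = (-12*(-⅛)*2500)*((-3 - 8)*(-1)) = ((3/2)*2500)*(-11*(-1)) = 3750*11 = 41250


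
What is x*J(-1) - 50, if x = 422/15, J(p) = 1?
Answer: -328/15 ≈ -21.867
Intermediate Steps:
x = 422/15 (x = 422*(1/15) = 422/15 ≈ 28.133)
x*J(-1) - 50 = (422/15)*1 - 50 = 422/15 - 50 = -328/15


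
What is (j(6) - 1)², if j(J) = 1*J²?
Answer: 1225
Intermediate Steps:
j(J) = J²
(j(6) - 1)² = (6² - 1)² = (36 - 1)² = 35² = 1225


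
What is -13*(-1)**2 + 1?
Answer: -12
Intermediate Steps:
-13*(-1)**2 + 1 = -13*1 + 1 = -13 + 1 = -12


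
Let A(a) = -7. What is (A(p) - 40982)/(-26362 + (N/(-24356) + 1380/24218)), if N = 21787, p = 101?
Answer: 4029584923052/2591702473397 ≈ 1.5548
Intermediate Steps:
(A(p) - 40982)/(-26362 + (N/(-24356) + 1380/24218)) = (-7 - 40982)/(-26362 + (21787/(-24356) + 1380/24218)) = -40989/(-26362 + (21787*(-1/24356) + 1380*(1/24218))) = -40989/(-26362 + (-21787/24356 + 690/12109)) = -40989/(-26362 - 247013143/294926804) = -40989/(-7775107420191/294926804) = -40989*(-294926804/7775107420191) = 4029584923052/2591702473397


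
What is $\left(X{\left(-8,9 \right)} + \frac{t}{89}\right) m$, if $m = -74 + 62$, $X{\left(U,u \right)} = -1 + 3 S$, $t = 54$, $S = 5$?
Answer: $- \frac{15600}{89} \approx -175.28$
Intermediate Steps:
$X{\left(U,u \right)} = 14$ ($X{\left(U,u \right)} = -1 + 3 \cdot 5 = -1 + 15 = 14$)
$m = -12$
$\left(X{\left(-8,9 \right)} + \frac{t}{89}\right) m = \left(14 + \frac{54}{89}\right) \left(-12\right) = \frac{1300}{89} \left(-12\right) = - \frac{15600}{89}$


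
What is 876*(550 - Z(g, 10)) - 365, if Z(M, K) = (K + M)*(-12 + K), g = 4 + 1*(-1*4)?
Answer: 498955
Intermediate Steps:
g = 0 (g = 4 + 1*(-4) = 4 - 4 = 0)
Z(M, K) = (-12 + K)*(K + M)
876*(550 - Z(g, 10)) - 365 = 876*(550 - (10² - 12*10 - 12*0 + 10*0)) - 365 = 876*(550 - (100 - 120 + 0 + 0)) - 365 = 876*(550 - 1*(-20)) - 365 = 876*(550 + 20) - 365 = 876*570 - 365 = 499320 - 365 = 498955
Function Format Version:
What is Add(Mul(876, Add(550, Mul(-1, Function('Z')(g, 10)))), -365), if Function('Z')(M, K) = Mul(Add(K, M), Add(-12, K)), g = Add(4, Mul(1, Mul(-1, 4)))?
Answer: 498955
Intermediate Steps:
g = 0 (g = Add(4, Mul(1, -4)) = Add(4, -4) = 0)
Function('Z')(M, K) = Mul(Add(-12, K), Add(K, M))
Add(Mul(876, Add(550, Mul(-1, Function('Z')(g, 10)))), -365) = Add(Mul(876, Add(550, Mul(-1, Add(Pow(10, 2), Mul(-12, 10), Mul(-12, 0), Mul(10, 0))))), -365) = Add(Mul(876, Add(550, Mul(-1, Add(100, -120, 0, 0)))), -365) = Add(Mul(876, Add(550, Mul(-1, -20))), -365) = Add(Mul(876, Add(550, 20)), -365) = Add(Mul(876, 570), -365) = Add(499320, -365) = 498955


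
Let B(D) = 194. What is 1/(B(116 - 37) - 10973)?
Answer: -1/10779 ≈ -9.2773e-5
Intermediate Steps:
1/(B(116 - 37) - 10973) = 1/(194 - 10973) = 1/(-10779) = -1/10779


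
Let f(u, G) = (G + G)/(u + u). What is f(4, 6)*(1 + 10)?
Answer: 33/2 ≈ 16.500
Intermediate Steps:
f(u, G) = G/u (f(u, G) = (2*G)/((2*u)) = (2*G)*(1/(2*u)) = G/u)
f(4, 6)*(1 + 10) = (6/4)*(1 + 10) = (6*(1/4))*11 = (3/2)*11 = 33/2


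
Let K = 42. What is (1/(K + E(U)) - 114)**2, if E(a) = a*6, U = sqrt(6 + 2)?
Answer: 262024459/20172 + 28037*sqrt(2)/15129 ≈ 12992.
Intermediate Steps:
U = 2*sqrt(2) (U = sqrt(8) = 2*sqrt(2) ≈ 2.8284)
E(a) = 6*a
(1/(K + E(U)) - 114)**2 = (1/(42 + 6*(2*sqrt(2))) - 114)**2 = (1/(42 + 12*sqrt(2)) - 114)**2 = (-114 + 1/(42 + 12*sqrt(2)))**2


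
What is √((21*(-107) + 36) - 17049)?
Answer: 6*I*√535 ≈ 138.78*I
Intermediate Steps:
√((21*(-107) + 36) - 17049) = √((-2247 + 36) - 17049) = √(-2211 - 17049) = √(-19260) = 6*I*√535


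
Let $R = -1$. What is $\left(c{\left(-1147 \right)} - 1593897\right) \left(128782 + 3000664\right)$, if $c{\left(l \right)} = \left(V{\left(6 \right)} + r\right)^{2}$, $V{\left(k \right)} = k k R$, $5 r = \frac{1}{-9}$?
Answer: $- \frac{10092506486283664}{2025} \approx -4.984 \cdot 10^{12}$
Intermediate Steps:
$r = - \frac{1}{45}$ ($r = \frac{1}{5 \left(-9\right)} = \frac{1}{5} \left(- \frac{1}{9}\right) = - \frac{1}{45} \approx -0.022222$)
$V{\left(k \right)} = - k^{2}$ ($V{\left(k \right)} = k k \left(-1\right) = k^{2} \left(-1\right) = - k^{2}$)
$c{\left(l \right)} = \frac{2627641}{2025}$ ($c{\left(l \right)} = \left(- 6^{2} - \frac{1}{45}\right)^{2} = \left(\left(-1\right) 36 - \frac{1}{45}\right)^{2} = \left(-36 - \frac{1}{45}\right)^{2} = \left(- \frac{1621}{45}\right)^{2} = \frac{2627641}{2025}$)
$\left(c{\left(-1147 \right)} - 1593897\right) \left(128782 + 3000664\right) = \left(\frac{2627641}{2025} - 1593897\right) \left(128782 + 3000664\right) = \left(- \frac{3225013784}{2025}\right) 3129446 = - \frac{10092506486283664}{2025}$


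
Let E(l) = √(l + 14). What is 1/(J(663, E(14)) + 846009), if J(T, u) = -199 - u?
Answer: 60415/51099611148 + √7/357697278036 ≈ 1.1823e-6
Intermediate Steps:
E(l) = √(14 + l)
1/(J(663, E(14)) + 846009) = 1/((-199 - √(14 + 14)) + 846009) = 1/((-199 - √28) + 846009) = 1/((-199 - 2*√7) + 846009) = 1/(845810 - 2*√7)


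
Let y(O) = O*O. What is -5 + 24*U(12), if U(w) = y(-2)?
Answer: 91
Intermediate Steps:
y(O) = O²
U(w) = 4 (U(w) = (-2)² = 4)
-5 + 24*U(12) = -5 + 24*4 = -5 + 96 = 91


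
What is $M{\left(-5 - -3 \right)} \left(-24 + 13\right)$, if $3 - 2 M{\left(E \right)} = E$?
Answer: $- \frac{55}{2} \approx -27.5$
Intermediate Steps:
$M{\left(E \right)} = \frac{3}{2} - \frac{E}{2}$
$M{\left(-5 - -3 \right)} \left(-24 + 13\right) = \left(\frac{3}{2} - \frac{-5 - -3}{2}\right) \left(-24 + 13\right) = \left(\frac{3}{2} - \frac{-5 + 3}{2}\right) \left(-11\right) = \left(\frac{3}{2} - -1\right) \left(-11\right) = \left(\frac{3}{2} + 1\right) \left(-11\right) = \frac{5}{2} \left(-11\right) = - \frac{55}{2}$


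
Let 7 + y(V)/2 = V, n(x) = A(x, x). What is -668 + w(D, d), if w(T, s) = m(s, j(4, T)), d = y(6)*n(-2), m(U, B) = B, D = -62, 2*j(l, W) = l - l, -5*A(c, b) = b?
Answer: -668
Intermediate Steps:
A(c, b) = -b/5
n(x) = -x/5
j(l, W) = 0 (j(l, W) = (l - l)/2 = (½)*0 = 0)
y(V) = -14 + 2*V
d = -⅘ (d = (-14 + 2*6)*(-⅕*(-2)) = (-14 + 12)*(⅖) = -2*⅖ = -⅘ ≈ -0.80000)
w(T, s) = 0
-668 + w(D, d) = -668 + 0 = -668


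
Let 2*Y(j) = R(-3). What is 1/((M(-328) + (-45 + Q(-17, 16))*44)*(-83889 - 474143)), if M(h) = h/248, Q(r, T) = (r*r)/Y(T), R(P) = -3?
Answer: 93/542772614960 ≈ 1.7134e-10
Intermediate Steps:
Y(j) = -3/2 (Y(j) = (½)*(-3) = -3/2)
Q(r, T) = -2*r²/3 (Q(r, T) = (r*r)/(-3/2) = r²*(-⅔) = -2*r²/3)
M(h) = h/248 (M(h) = h*(1/248) = h/248)
1/((M(-328) + (-45 + Q(-17, 16))*44)*(-83889 - 474143)) = 1/(((1/248)*(-328) + (-45 - ⅔*(-17)²)*44)*(-83889 - 474143)) = 1/((-41/31 + (-45 - ⅔*289)*44)*(-558032)) = 1/((-41/31 + (-45 - 578/3)*44)*(-558032)) = 1/((-41/31 - 713/3*44)*(-558032)) = 1/((-41/31 - 31372/3)*(-558032)) = 1/(-972655/93*(-558032)) = 1/(542772614960/93) = 93/542772614960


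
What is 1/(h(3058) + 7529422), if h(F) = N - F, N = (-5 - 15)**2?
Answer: 1/7526764 ≈ 1.3286e-7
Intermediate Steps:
N = 400 (N = (-20)**2 = 400)
h(F) = 400 - F
1/(h(3058) + 7529422) = 1/((400 - 1*3058) + 7529422) = 1/((400 - 3058) + 7529422) = 1/(-2658 + 7529422) = 1/7526764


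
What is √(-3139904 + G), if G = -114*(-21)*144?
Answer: 4*I*√174698 ≈ 1671.9*I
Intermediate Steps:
G = 344736 (G = 2394*144 = 344736)
√(-3139904 + G) = √(-3139904 + 344736) = √(-2795168) = 4*I*√174698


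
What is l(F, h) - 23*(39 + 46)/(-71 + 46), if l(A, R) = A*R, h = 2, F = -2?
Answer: 371/5 ≈ 74.200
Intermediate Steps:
l(F, h) - 23*(39 + 46)/(-71 + 46) = -2*2 - 23*(39 + 46)/(-71 + 46) = -4 - 1955/(-25) = -4 - 1955*(-1)/25 = -4 - 23*(-17/5) = -4 + 391/5 = 371/5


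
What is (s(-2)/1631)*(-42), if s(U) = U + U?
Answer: 24/233 ≈ 0.10300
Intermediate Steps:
s(U) = 2*U
(s(-2)/1631)*(-42) = ((2*(-2))/1631)*(-42) = -4*1/1631*(-42) = -4/1631*(-42) = 24/233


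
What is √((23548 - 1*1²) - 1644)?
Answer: 7*√447 ≈ 148.00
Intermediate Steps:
√((23548 - 1*1²) - 1644) = √((23548 - 1*1) - 1644) = √((23548 - 1) - 1644) = √(23547 - 1644) = √21903 = 7*√447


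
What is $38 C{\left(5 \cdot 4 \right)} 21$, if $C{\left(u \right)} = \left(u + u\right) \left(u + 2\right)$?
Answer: $702240$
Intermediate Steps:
$C{\left(u \right)} = 2 u \left(2 + u\right)$
$38 C{\left(5 \cdot 4 \right)} 21 = 38 \cdot 2 \cdot 5 \cdot 4 \left(2 + 5 \cdot 4\right) 21 = 38 \cdot 2 \cdot 20 \left(2 + 20\right) 21 = 38 \cdot 2 \cdot 20 \cdot 22 \cdot 21 = 38 \cdot 880 \cdot 21 = 33440 \cdot 21 = 702240$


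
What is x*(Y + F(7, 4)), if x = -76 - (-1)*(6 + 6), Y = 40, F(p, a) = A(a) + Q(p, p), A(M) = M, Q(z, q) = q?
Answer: -3264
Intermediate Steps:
F(p, a) = a + p
x = -64 (x = -76 - (-1)*12 = -76 - 1*(-12) = -76 + 12 = -64)
x*(Y + F(7, 4)) = -64*(40 + (4 + 7)) = -64*(40 + 11) = -64*51 = -3264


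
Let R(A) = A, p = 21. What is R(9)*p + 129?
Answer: 318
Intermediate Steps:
R(9)*p + 129 = 9*21 + 129 = 189 + 129 = 318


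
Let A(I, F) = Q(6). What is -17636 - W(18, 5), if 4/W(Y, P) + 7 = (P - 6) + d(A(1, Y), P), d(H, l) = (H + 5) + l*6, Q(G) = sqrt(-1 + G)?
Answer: -3192143/181 + sqrt(5)/181 ≈ -17636.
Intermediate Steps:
A(I, F) = sqrt(5) (A(I, F) = sqrt(-1 + 6) = sqrt(5))
d(H, l) = 5 + H + 6*l (d(H, l) = (5 + H) + 6*l = 5 + H + 6*l)
W(Y, P) = 4/(-8 + sqrt(5) + 7*P) (W(Y, P) = 4/(-7 + ((P - 6) + (5 + sqrt(5) + 6*P))) = 4/(-7 + ((-6 + P) + (5 + sqrt(5) + 6*P))) = 4/(-7 + (-1 + sqrt(5) + 7*P)) = 4/(-8 + sqrt(5) + 7*P))
-17636 - W(18, 5) = -17636 - 4/(-8 + sqrt(5) + 7*5) = -17636 - 4/(-8 + sqrt(5) + 35) = -17636 - 4/(27 + sqrt(5))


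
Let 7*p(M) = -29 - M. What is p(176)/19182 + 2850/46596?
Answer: 15547030/260692971 ≈ 0.059637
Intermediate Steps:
p(M) = -29/7 - M/7 (p(M) = (-29 - M)/7 = -29/7 - M/7)
p(176)/19182 + 2850/46596 = (-29/7 - 1/7*176)/19182 + 2850/46596 = (-29/7 - 176/7)*(1/19182) + 2850*(1/46596) = -205/7*1/19182 + 475/7766 = -205/134274 + 475/7766 = 15547030/260692971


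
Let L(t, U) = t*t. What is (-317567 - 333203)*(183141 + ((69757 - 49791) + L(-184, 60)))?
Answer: -154208411510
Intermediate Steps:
L(t, U) = t²
(-317567 - 333203)*(183141 + ((69757 - 49791) + L(-184, 60))) = (-317567 - 333203)*(183141 + ((69757 - 49791) + (-184)²)) = -650770*(183141 + (19966 + 33856)) = -650770*(183141 + 53822) = -650770*236963 = -154208411510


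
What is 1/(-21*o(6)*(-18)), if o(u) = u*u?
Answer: 1/13608 ≈ 7.3486e-5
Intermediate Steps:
o(u) = u**2
1/(-21*o(6)*(-18)) = 1/(-21*6**2*(-18)) = 1/(-21*36*(-18)) = 1/(-756*(-18)) = 1/13608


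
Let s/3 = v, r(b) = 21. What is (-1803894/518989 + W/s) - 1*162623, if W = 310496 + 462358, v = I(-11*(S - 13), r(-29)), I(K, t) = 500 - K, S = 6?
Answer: -35568071005141/219532347 ≈ -1.6202e+5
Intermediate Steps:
v = 423 (v = 500 - (-11)*(6 - 13) = 500 - (-11)*(-7) = 500 - 1*77 = 500 - 77 = 423)
W = 772854
s = 1269 (s = 3*423 = 1269)
(-1803894/518989 + W/s) - 1*162623 = (-1803894/518989 + 772854/1269) - 1*162623 = (-1803894*1/518989 + 772854*(1/1269)) - 162623 = (-1803894/518989 + 257618/423) - 162623 = 132937861040/219532347 - 162623 = -35568071005141/219532347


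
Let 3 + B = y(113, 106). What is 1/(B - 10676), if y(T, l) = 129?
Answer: -1/10550 ≈ -9.4787e-5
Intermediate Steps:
B = 126 (B = -3 + 129 = 126)
1/(B - 10676) = 1/(126 - 10676) = 1/(-10550) = -1/10550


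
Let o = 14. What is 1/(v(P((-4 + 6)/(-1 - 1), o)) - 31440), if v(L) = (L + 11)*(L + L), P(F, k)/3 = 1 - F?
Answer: -1/31236 ≈ -3.2014e-5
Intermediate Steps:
P(F, k) = 3 - 3*F (P(F, k) = 3*(1 - F) = 3 - 3*F)
v(L) = 2*L*(11 + L) (v(L) = (11 + L)*(2*L) = 2*L*(11 + L))
1/(v(P((-4 + 6)/(-1 - 1), o)) - 31440) = 1/(2*(3 - 3*(-4 + 6)/(-1 - 1))*(11 + (3 - 3*(-4 + 6)/(-1 - 1))) - 31440) = 1/(2*(3 - 6/(-2))*(11 + (3 - 6/(-2))) - 31440) = 1/(2*(3 - 6*(-1)/2)*(11 + (3 - 6*(-1)/2)) - 31440) = 1/(2*(3 - 3*(-1))*(11 + (3 - 3*(-1))) - 31440) = 1/(2*(3 + 3)*(11 + (3 + 3)) - 31440) = 1/(2*6*(11 + 6) - 31440) = 1/(2*6*17 - 31440) = 1/(204 - 31440) = 1/(-31236) = -1/31236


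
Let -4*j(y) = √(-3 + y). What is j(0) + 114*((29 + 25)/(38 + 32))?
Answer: 3078/35 - I*√3/4 ≈ 87.943 - 0.43301*I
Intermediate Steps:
j(y) = -√(-3 + y)/4
j(0) + 114*((29 + 25)/(38 + 32)) = -√(-3 + 0)/4 + 114*((29 + 25)/(38 + 32)) = -I*√3/4 + 114*(54/70) = -I*√3/4 + 114*(54*(1/70)) = -I*√3/4 + 114*(27/35) = -I*√3/4 + 3078/35 = 3078/35 - I*√3/4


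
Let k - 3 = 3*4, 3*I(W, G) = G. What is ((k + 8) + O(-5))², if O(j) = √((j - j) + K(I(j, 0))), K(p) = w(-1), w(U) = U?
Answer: (23 + I)² ≈ 528.0 + 46.0*I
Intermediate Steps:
I(W, G) = G/3
K(p) = -1
k = 15 (k = 3 + 3*4 = 3 + 12 = 15)
O(j) = I (O(j) = √((j - j) - 1) = √(0 - 1) = √(-1) = I)
((k + 8) + O(-5))² = ((15 + 8) + I)² = (23 + I)²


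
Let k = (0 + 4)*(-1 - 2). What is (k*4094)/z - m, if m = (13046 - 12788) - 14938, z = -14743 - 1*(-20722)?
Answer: 29240864/1993 ≈ 14672.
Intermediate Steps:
k = -12 (k = 4*(-3) = -12)
z = 5979 (z = -14743 + 20722 = 5979)
m = -14680 (m = 258 - 14938 = -14680)
(k*4094)/z - m = -12*4094/5979 - 1*(-14680) = -49128*1/5979 + 14680 = -16376/1993 + 14680 = 29240864/1993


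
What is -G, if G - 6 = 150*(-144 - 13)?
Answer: 23544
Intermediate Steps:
G = -23544 (G = 6 + 150*(-144 - 13) = 6 + 150*(-157) = 6 - 23550 = -23544)
-G = -1*(-23544) = 23544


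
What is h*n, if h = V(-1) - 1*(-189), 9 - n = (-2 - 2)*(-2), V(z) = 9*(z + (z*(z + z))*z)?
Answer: 162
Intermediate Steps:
V(z) = 9*z + 18*z**3 (V(z) = 9*(z + (z*(2*z))*z) = 9*(z + (2*z**2)*z) = 9*(z + 2*z**3) = 9*z + 18*z**3)
n = 1 (n = 9 - (-2 - 2)*(-2) = 9 - (-4)*(-2) = 9 - 1*8 = 9 - 8 = 1)
h = 162 (h = (9*(-1) + 18*(-1)**3) - 1*(-189) = (-9 + 18*(-1)) + 189 = (-9 - 18) + 189 = -27 + 189 = 162)
h*n = 162*1 = 162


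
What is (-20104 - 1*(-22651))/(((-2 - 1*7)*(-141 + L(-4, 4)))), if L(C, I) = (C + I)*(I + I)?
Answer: 283/141 ≈ 2.0071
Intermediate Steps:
L(C, I) = 2*I*(C + I) (L(C, I) = (C + I)*(2*I) = 2*I*(C + I))
(-20104 - 1*(-22651))/(((-2 - 1*7)*(-141 + L(-4, 4)))) = (-20104 - 1*(-22651))/(((-2 - 1*7)*(-141 + 2*4*(-4 + 4)))) = (-20104 + 22651)/(((-2 - 7)*(-141 + 2*4*0))) = 2547/((-9*(-141 + 0))) = 2547/((-9*(-141))) = 2547/1269 = 2547*(1/1269) = 283/141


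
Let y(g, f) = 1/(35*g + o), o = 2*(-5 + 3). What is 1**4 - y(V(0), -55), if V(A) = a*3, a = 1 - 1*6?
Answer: 530/529 ≈ 1.0019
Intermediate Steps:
a = -5 (a = 1 - 6 = -5)
o = -4 (o = 2*(-2) = -4)
V(A) = -15 (V(A) = -5*3 = -15)
y(g, f) = 1/(-4 + 35*g) (y(g, f) = 1/(35*g - 4) = 1/(-4 + 35*g))
1**4 - y(V(0), -55) = 1**4 - 1/(-4 + 35*(-15)) = 1 - 1/(-4 - 525) = 1 - 1/(-529) = 1 - 1*(-1/529) = 1 + 1/529 = 530/529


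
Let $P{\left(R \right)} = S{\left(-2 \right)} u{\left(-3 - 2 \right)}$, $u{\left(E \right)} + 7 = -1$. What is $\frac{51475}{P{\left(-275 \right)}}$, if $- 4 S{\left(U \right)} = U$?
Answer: $- \frac{51475}{4} \approx -12869.0$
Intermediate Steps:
$S{\left(U \right)} = - \frac{U}{4}$
$u{\left(E \right)} = -8$ ($u{\left(E \right)} = -7 - 1 = -8$)
$P{\left(R \right)} = -4$ ($P{\left(R \right)} = \left(- \frac{1}{4}\right) \left(-2\right) \left(-8\right) = \frac{1}{2} \left(-8\right) = -4$)
$\frac{51475}{P{\left(-275 \right)}} = \frac{51475}{-4} = 51475 \left(- \frac{1}{4}\right) = - \frac{51475}{4}$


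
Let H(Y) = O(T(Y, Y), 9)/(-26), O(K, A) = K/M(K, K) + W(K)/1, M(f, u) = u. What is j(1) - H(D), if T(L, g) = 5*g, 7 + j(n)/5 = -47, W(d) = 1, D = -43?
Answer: -3509/13 ≈ -269.92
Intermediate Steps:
j(n) = -270 (j(n) = -35 + 5*(-47) = -35 - 235 = -270)
O(K, A) = 2 (O(K, A) = K/K + 1/1 = 1 + 1*1 = 1 + 1 = 2)
H(Y) = -1/13 (H(Y) = 2/(-26) = 2*(-1/26) = -1/13)
j(1) - H(D) = -270 - 1*(-1/13) = -270 + 1/13 = -3509/13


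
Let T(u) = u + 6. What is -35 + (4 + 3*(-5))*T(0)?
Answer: -101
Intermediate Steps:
T(u) = 6 + u
-35 + (4 + 3*(-5))*T(0) = -35 + (4 + 3*(-5))*(6 + 0) = -35 + (4 - 15)*6 = -35 - 11*6 = -35 - 66 = -101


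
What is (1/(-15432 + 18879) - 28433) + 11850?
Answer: -57161600/3447 ≈ -16583.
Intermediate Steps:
(1/(-15432 + 18879) - 28433) + 11850 = (1/3447 - 28433) + 11850 = -98008550/3447 + 11850 = -57161600/3447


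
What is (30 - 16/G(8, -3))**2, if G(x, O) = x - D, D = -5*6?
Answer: 315844/361 ≈ 874.91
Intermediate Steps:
D = -30
G(x, O) = 30 + x (G(x, O) = x - 1*(-30) = x + 30 = 30 + x)
(30 - 16/G(8, -3))**2 = (30 - 16/(30 + 8))**2 = (30 - 16/38)**2 = (30 - 16*1/38)**2 = (30 - 8/19)**2 = (562/19)**2 = 315844/361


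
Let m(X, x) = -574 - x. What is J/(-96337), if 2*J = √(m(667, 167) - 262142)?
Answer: -I*√262883/192674 ≈ -0.0026611*I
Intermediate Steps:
J = I*√262883/2 (J = √((-574 - 1*167) - 262142)/2 = √((-574 - 167) - 262142)/2 = √(-741 - 262142)/2 = √(-262883)/2 = (I*√262883)/2 = I*√262883/2 ≈ 256.36*I)
J/(-96337) = (I*√262883/2)/(-96337) = (I*√262883/2)*(-1/96337) = -I*√262883/192674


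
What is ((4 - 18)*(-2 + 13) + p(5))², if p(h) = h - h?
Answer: 23716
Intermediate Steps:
p(h) = 0
((4 - 18)*(-2 + 13) + p(5))² = ((4 - 18)*(-2 + 13) + 0)² = (-14*11 + 0)² = (-154 + 0)² = (-154)² = 23716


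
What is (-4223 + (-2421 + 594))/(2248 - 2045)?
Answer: -6050/203 ≈ -29.803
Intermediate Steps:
(-4223 + (-2421 + 594))/(2248 - 2045) = (-4223 - 1827)/203 = -6050*1/203 = -6050/203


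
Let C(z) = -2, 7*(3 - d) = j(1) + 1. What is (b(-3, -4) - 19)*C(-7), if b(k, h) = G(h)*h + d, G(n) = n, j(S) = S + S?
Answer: 6/7 ≈ 0.85714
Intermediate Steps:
j(S) = 2*S
d = 18/7 (d = 3 - (2*1 + 1)/7 = 3 - (2 + 1)/7 = 3 - 1/7*3 = 3 - 3/7 = 18/7 ≈ 2.5714)
b(k, h) = 18/7 + h**2 (b(k, h) = h*h + 18/7 = h**2 + 18/7 = 18/7 + h**2)
(b(-3, -4) - 19)*C(-7) = ((18/7 + (-4)**2) - 19)*(-2) = ((18/7 + 16) - 19)*(-2) = (130/7 - 19)*(-2) = -3/7*(-2) = 6/7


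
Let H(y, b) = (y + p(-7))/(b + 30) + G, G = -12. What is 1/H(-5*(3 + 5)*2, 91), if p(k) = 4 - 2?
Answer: -121/1530 ≈ -0.079085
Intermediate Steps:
p(k) = 2
H(y, b) = -12 + (2 + y)/(30 + b) (H(y, b) = (y + 2)/(b + 30) - 12 = (2 + y)/(30 + b) - 12 = -12 + (2 + y)/(30 + b))
1/H(-5*(3 + 5)*2, 91) = 1/((-358 - 5*(3 + 5)*2 - 12*91)/(30 + 91)) = 1/((-358 - 5*8*2 - 1092)/121) = 1/((-358 - 40*2 - 1092)/121) = 1/((-358 - 80 - 1092)/121) = 1/((1/121)*(-1530)) = 1/(-1530/121) = -121/1530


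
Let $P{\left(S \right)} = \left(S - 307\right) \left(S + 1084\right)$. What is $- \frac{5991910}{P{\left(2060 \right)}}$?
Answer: $- \frac{2995955}{2755716} \approx -1.0872$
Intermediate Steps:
$P{\left(S \right)} = \left(-307 + S\right) \left(1084 + S\right)$
$- \frac{5991910}{P{\left(2060 \right)}} = - \frac{5991910}{-332788 + 2060^{2} + 777 \cdot 2060} = - \frac{5991910}{-332788 + 4243600 + 1600620} = - \frac{5991910}{5511432} = \left(-5991910\right) \frac{1}{5511432} = - \frac{2995955}{2755716}$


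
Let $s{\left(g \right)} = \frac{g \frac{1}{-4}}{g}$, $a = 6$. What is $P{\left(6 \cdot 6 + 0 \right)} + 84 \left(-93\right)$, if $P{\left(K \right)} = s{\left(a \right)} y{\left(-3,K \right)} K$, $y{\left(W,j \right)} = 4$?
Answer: $-7848$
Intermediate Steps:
$s{\left(g \right)} = - \frac{1}{4}$ ($s{\left(g \right)} = \frac{g \left(- \frac{1}{4}\right)}{g} = \frac{\left(- \frac{1}{4}\right) g}{g} = - \frac{1}{4}$)
$P{\left(K \right)} = - K$ ($P{\left(K \right)} = \left(- \frac{1}{4}\right) 4 K = - K$)
$P{\left(6 \cdot 6 + 0 \right)} + 84 \left(-93\right) = - (6 \cdot 6 + 0) + 84 \left(-93\right) = - (36 + 0) - 7812 = \left(-1\right) 36 - 7812 = -36 - 7812 = -7848$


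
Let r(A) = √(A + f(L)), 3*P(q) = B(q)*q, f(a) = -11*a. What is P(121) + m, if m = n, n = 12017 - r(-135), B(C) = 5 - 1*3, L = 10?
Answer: 36293/3 - 7*I*√5 ≈ 12098.0 - 15.652*I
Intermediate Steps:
B(C) = 2 (B(C) = 5 - 3 = 2)
P(q) = 2*q/3 (P(q) = (2*q)/3 = 2*q/3)
r(A) = √(-110 + A) (r(A) = √(A - 11*10) = √(A - 110) = √(-110 + A))
n = 12017 - 7*I*√5 (n = 12017 - √(-110 - 135) = 12017 - √(-245) = 12017 - 7*I*√5 ≈ 12017.0 - 15.652*I)
m = 12017 - 7*I*√5 ≈ 12017.0 - 15.652*I
P(121) + m = (⅔)*121 + (12017 - 7*I*√5) = 242/3 + (12017 - 7*I*√5) = 36293/3 - 7*I*√5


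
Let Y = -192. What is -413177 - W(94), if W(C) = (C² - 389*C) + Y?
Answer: -385255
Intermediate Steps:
W(C) = -192 + C² - 389*C (W(C) = (C² - 389*C) - 192 = -192 + C² - 389*C)
-413177 - W(94) = -413177 - (-192 + 94² - 389*94) = -413177 - (-192 + 8836 - 36566) = -413177 - 1*(-27922) = -413177 + 27922 = -385255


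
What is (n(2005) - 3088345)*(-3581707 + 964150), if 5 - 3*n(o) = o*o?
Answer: 11591462903545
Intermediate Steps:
n(o) = 5/3 - o**2/3 (n(o) = 5/3 - o*o/3 = 5/3 - o**2/3)
(n(2005) - 3088345)*(-3581707 + 964150) = ((5/3 - 1/3*2005**2) - 3088345)*(-3581707 + 964150) = ((5/3 - 1/3*4020025) - 3088345)*(-2617557) = ((5/3 - 4020025/3) - 3088345)*(-2617557) = (-4020020/3 - 3088345)*(-2617557) = -13285055/3*(-2617557) = 11591462903545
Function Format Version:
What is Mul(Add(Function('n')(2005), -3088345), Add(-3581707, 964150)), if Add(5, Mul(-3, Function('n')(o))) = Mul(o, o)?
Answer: 11591462903545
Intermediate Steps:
Function('n')(o) = Add(Rational(5, 3), Mul(Rational(-1, 3), Pow(o, 2))) (Function('n')(o) = Add(Rational(5, 3), Mul(Rational(-1, 3), Mul(o, o))) = Add(Rational(5, 3), Mul(Rational(-1, 3), Pow(o, 2))))
Mul(Add(Function('n')(2005), -3088345), Add(-3581707, 964150)) = Mul(Add(Add(Rational(5, 3), Mul(Rational(-1, 3), Pow(2005, 2))), -3088345), Add(-3581707, 964150)) = Mul(Add(Add(Rational(5, 3), Mul(Rational(-1, 3), 4020025)), -3088345), -2617557) = Mul(Add(Add(Rational(5, 3), Rational(-4020025, 3)), -3088345), -2617557) = Mul(Add(Rational(-4020020, 3), -3088345), -2617557) = Mul(Rational(-13285055, 3), -2617557) = 11591462903545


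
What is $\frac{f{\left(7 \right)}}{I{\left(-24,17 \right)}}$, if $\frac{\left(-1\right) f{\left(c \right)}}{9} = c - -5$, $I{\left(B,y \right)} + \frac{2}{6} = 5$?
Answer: $- \frac{162}{7} \approx -23.143$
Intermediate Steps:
$I{\left(B,y \right)} = \frac{14}{3}$ ($I{\left(B,y \right)} = - \frac{1}{3} + 5 = \frac{14}{3}$)
$f{\left(c \right)} = -45 - 9 c$ ($f{\left(c \right)} = - 9 \left(c - -5\right) = - 9 \left(c + 5\right) = - 9 \left(5 + c\right) = -45 - 9 c$)
$\frac{f{\left(7 \right)}}{I{\left(-24,17 \right)}} = \frac{-45 - 63}{\frac{14}{3}} = \frac{3 \left(-45 - 63\right)}{14} = \frac{3}{14} \left(-108\right) = - \frac{162}{7}$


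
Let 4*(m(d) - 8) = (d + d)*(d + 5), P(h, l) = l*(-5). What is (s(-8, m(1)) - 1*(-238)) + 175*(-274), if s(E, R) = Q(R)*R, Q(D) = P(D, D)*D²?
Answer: -120917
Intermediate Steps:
P(h, l) = -5*l
m(d) = 8 + d*(5 + d)/2 (m(d) = 8 + ((d + d)*(d + 5))/4 = 8 + ((2*d)*(5 + d))/4 = 8 + (2*d*(5 + d))/4 = 8 + d*(5 + d)/2)
Q(D) = -5*D³ (Q(D) = (-5*D)*D² = -5*D³)
s(E, R) = -5*R⁴ (s(E, R) = (-5*R³)*R = -5*R⁴)
(s(-8, m(1)) - 1*(-238)) + 175*(-274) = (-5*(8 + (½)*1² + (5/2)*1)⁴ - 1*(-238)) + 175*(-274) = (-5*(8 + (½)*1 + 5/2)⁴ + 238) - 47950 = (-5*(8 + ½ + 5/2)⁴ + 238) - 47950 = (-5*11⁴ + 238) - 47950 = (-5*14641 + 238) - 47950 = (-73205 + 238) - 47950 = -72967 - 47950 = -120917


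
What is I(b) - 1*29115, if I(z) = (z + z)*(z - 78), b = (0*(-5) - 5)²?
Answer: -31765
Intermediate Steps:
b = 25 (b = (0 - 5)² = (-5)² = 25)
I(z) = 2*z*(-78 + z) (I(z) = (2*z)*(-78 + z) = 2*z*(-78 + z))
I(b) - 1*29115 = 2*25*(-78 + 25) - 1*29115 = 2*25*(-53) - 29115 = -2650 - 29115 = -31765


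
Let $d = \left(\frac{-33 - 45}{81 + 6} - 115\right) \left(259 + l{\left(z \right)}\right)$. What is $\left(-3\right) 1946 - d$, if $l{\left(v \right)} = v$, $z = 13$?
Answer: $\frac{744890}{29} \approx 25686.0$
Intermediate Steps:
$d = - \frac{914192}{29}$ ($d = \left(\frac{-33 - 45}{81 + 6} - 115\right) \left(259 + 13\right) = \left(- \frac{78}{87} - 115\right) 272 = \left(\left(-78\right) \frac{1}{87} - 115\right) 272 = \left(- \frac{26}{29} - 115\right) 272 = \left(- \frac{3361}{29}\right) 272 = - \frac{914192}{29} \approx -31524.0$)
$\left(-3\right) 1946 - d = \left(-3\right) 1946 - - \frac{914192}{29} = -5838 + \frac{914192}{29} = \frac{744890}{29}$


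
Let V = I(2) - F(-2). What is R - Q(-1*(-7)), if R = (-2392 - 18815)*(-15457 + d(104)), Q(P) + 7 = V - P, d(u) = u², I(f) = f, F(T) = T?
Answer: 98421697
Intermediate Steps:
V = 4 (V = 2 - 1*(-2) = 2 + 2 = 4)
Q(P) = -3 - P (Q(P) = -7 + (4 - P) = -3 - P)
R = 98421687 (R = (-2392 - 18815)*(-15457 + 104²) = -21207*(-15457 + 10816) = -21207*(-4641) = 98421687)
R - Q(-1*(-7)) = 98421687 - (-3 - (-1)*(-7)) = 98421687 - (-3 - 1*7) = 98421687 - (-3 - 7) = 98421687 - 1*(-10) = 98421687 + 10 = 98421697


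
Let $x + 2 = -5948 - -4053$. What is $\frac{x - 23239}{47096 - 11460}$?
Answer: $- \frac{6284}{8909} \approx -0.70535$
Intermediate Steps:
$x = -1897$ ($x = -2 - 1895 = -1897$)
$\frac{x - 23239}{47096 - 11460} = \frac{-1897 - 23239}{47096 - 11460} = - \frac{25136}{35636} = \left(-25136\right) \frac{1}{35636} = - \frac{6284}{8909}$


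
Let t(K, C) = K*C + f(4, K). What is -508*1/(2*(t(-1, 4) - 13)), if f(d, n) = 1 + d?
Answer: 127/6 ≈ 21.167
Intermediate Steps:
t(K, C) = 5 + C*K (t(K, C) = K*C + (1 + 4) = C*K + 5 = 5 + C*K)
-508*1/(2*(t(-1, 4) - 13)) = -508*1/(2*((5 + 4*(-1)) - 13)) = -508*1/(2*((5 - 4) - 13)) = -508*1/(2*(1 - 13)) = -508/(2*(-12)) = -508/(-24) = -508*(-1/24) = 127/6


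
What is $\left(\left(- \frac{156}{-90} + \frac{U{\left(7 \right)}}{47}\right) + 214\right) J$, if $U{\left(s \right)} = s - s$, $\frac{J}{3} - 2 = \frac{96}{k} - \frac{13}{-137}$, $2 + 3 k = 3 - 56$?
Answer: $- \frac{76599356}{37675} \approx -2033.2$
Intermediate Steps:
$k = - \frac{55}{3}$ ($k = - \frac{2}{3} + \frac{3 - 56}{3} = - \frac{2}{3} + \frac{1}{3} \left(-53\right) = - \frac{2}{3} - \frac{53}{3} = - \frac{55}{3} \approx -18.333$)
$J = - \frac{71013}{7535}$ ($J = 6 + 3 \left(\frac{96}{- \frac{55}{3}} - \frac{13}{-137}\right) = 6 + 3 \left(96 \left(- \frac{3}{55}\right) - - \frac{13}{137}\right) = 6 + 3 \left(- \frac{288}{55} + \frac{13}{137}\right) = 6 + 3 \left(- \frac{38741}{7535}\right) = 6 - \frac{116223}{7535} = - \frac{71013}{7535} \approx -9.4244$)
$U{\left(s \right)} = 0$
$\left(\left(- \frac{156}{-90} + \frac{U{\left(7 \right)}}{47}\right) + 214\right) J = \left(\left(- \frac{156}{-90} + \frac{0}{47}\right) + 214\right) \left(- \frac{71013}{7535}\right) = \left(\left(\left(-156\right) \left(- \frac{1}{90}\right) + 0 \cdot \frac{1}{47}\right) + 214\right) \left(- \frac{71013}{7535}\right) = \left(\left(\frac{26}{15} + 0\right) + 214\right) \left(- \frac{71013}{7535}\right) = \left(\frac{26}{15} + 214\right) \left(- \frac{71013}{7535}\right) = \frac{3236}{15} \left(- \frac{71013}{7535}\right) = - \frac{76599356}{37675}$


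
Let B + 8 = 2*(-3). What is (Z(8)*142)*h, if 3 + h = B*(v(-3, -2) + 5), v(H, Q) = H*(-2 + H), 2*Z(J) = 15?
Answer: -301395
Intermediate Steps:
Z(J) = 15/2 (Z(J) = (½)*15 = 15/2)
B = -14 (B = -8 + 2*(-3) = -8 - 6 = -14)
h = -283 (h = -3 - 14*(-3*(-2 - 3) + 5) = -3 - 14*(-3*(-5) + 5) = -3 - 14*(15 + 5) = -3 - 14*20 = -3 - 280 = -283)
(Z(8)*142)*h = ((15/2)*142)*(-283) = 1065*(-283) = -301395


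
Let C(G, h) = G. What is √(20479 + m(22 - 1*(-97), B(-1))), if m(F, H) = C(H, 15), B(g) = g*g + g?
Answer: √20479 ≈ 143.10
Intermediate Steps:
B(g) = g + g² (B(g) = g² + g = g + g²)
m(F, H) = H
√(20479 + m(22 - 1*(-97), B(-1))) = √(20479 - (1 - 1)) = √(20479 - 1*0) = √(20479 + 0) = √20479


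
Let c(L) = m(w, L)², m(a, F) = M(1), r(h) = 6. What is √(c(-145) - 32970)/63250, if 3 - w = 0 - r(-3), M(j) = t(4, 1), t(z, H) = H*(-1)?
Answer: I*√32969/63250 ≈ 0.0028707*I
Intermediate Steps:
t(z, H) = -H
M(j) = -1 (M(j) = -1*1 = -1)
w = 9 (w = 3 - (0 - 1*6) = 3 - (0 - 6) = 3 - 1*(-6) = 3 + 6 = 9)
m(a, F) = -1
c(L) = 1 (c(L) = (-1)² = 1)
√(c(-145) - 32970)/63250 = √(1 - 32970)/63250 = √(-32969)*(1/63250) = (I*√32969)*(1/63250) = I*√32969/63250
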